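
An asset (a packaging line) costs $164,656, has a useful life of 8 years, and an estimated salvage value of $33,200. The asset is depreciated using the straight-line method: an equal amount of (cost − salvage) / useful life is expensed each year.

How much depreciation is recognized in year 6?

Depreciable base = $164,656 − $33,200 = $131,456.
Annual expense = $131,456 / 8 = $16,432.

$16,432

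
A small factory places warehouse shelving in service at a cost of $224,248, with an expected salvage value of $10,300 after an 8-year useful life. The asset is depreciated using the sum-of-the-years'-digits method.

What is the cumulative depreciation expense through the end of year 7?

Depreciable base = $224,248 − $10,300 = $213,948.
Sum of the years' digits = 8+7+6+5+4+3+2+1 = 36.
Year 1: $213,948 × 8/36 = $47,544. Book value $176,704.
Year 2: $213,948 × 7/36 = $41,601. Book value $135,103.
Year 3: $213,948 × 6/36 = $35,658. Book value $99,445.
Year 4: $213,948 × 5/36 = $29,715. Book value $69,730.
Year 5: $213,948 × 4/36 = $23,772. Book value $45,958.
Year 6: $213,948 × 3/36 = $17,829. Book value $28,129.
Year 7: $213,948 × 2/36 = $11,886. Book value $16,243.
Accumulated through year 7 = $224,248 − $16,243 = $208,005.

$208,005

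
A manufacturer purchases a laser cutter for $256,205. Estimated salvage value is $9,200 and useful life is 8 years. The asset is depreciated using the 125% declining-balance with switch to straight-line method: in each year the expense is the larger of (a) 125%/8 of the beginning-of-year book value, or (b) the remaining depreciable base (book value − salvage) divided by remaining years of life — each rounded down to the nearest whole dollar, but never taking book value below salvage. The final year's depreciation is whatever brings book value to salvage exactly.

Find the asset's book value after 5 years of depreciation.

Depreciable base = $256,205 − $9,200 = $247,005.
Year 1: DB = ⌊$256,205 × 125%/8⌋ = $40,032; SL = ⌊$247,005/8⌋ = $30,875 → take DB $40,032. Book value $216,173.
Year 2: DB = ⌊$216,173 × 125%/8⌋ = $33,777; SL = ⌊$206,973/7⌋ = $29,567 → take DB $33,777. Book value $182,396.
Year 3: DB = ⌊$182,396 × 125%/8⌋ = $28,499; SL = ⌊$173,196/6⌋ = $28,866 → take SL $28,866. Book value $153,530.
Year 4: DB = ⌊$153,530 × 125%/8⌋ = $23,989; SL = ⌊$144,330/5⌋ = $28,866 → take SL $28,866. Book value $124,664.
Year 5: DB = ⌊$124,664 × 125%/8⌋ = $19,478; SL = ⌊$115,464/4⌋ = $28,866 → take SL $28,866. Book value $95,798.

$95,798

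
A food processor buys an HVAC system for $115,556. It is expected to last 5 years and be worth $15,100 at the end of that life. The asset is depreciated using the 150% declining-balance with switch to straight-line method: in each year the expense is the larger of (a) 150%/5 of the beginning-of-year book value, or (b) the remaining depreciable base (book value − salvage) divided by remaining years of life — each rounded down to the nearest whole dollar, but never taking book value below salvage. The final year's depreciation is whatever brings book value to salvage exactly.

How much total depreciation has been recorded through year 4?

Depreciable base = $115,556 − $15,100 = $100,456.
Year 1: DB = ⌊$115,556 × 150%/5⌋ = $34,666; SL = ⌊$100,456/5⌋ = $20,091 → take DB $34,666. Book value $80,890.
Year 2: DB = ⌊$80,890 × 150%/5⌋ = $24,267; SL = ⌊$65,790/4⌋ = $16,447 → take DB $24,267. Book value $56,623.
Year 3: DB = ⌊$56,623 × 150%/5⌋ = $16,986; SL = ⌊$41,523/3⌋ = $13,841 → take DB $16,986. Book value $39,637.
Year 4: DB = ⌊$39,637 × 150%/5⌋ = $11,891; SL = ⌊$24,537/2⌋ = $12,268 → take SL $12,268. Book value $27,369.
Accumulated through year 4 = $115,556 − $27,369 = $88,187.

$88,187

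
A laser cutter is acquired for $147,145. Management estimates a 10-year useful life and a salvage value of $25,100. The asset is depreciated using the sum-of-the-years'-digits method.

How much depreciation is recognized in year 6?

Depreciable base = $147,145 − $25,100 = $122,045.
Sum of the years' digits = 10+9+8+7+6+5+4+3+2+1 = 55.
Year 1: $122,045 × 10/55 = $22,190. Book value $124,955.
Year 2: $122,045 × 9/55 = $19,971. Book value $104,984.
Year 3: $122,045 × 8/55 = $17,752. Book value $87,232.
Year 4: $122,045 × 7/55 = $15,533. Book value $71,699.
Year 5: $122,045 × 6/55 = $13,314. Book value $58,385.
Year 6: $122,045 × 5/55 = $11,095. Book value $47,290.

$11,095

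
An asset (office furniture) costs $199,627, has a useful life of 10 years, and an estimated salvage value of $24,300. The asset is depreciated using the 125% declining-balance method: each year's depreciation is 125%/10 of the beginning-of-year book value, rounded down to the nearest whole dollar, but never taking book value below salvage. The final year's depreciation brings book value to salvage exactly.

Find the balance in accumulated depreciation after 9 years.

$139,606

Depreciable base = $199,627 − $24,300 = $175,327.
Year 1: ⌊$199,627 × 125%/10⌋ = $24,953. Book value $174,674.
Year 2: ⌊$174,674 × 125%/10⌋ = $21,834. Book value $152,840.
Year 3: ⌊$152,840 × 125%/10⌋ = $19,105. Book value $133,735.
Year 4: ⌊$133,735 × 125%/10⌋ = $16,716. Book value $117,019.
Year 5: ⌊$117,019 × 125%/10⌋ = $14,627. Book value $102,392.
Year 6: ⌊$102,392 × 125%/10⌋ = $12,799. Book value $89,593.
Year 7: ⌊$89,593 × 125%/10⌋ = $11,199. Book value $78,394.
Year 8: ⌊$78,394 × 125%/10⌋ = $9,799. Book value $68,595.
Year 9: ⌊$68,595 × 125%/10⌋ = $8,574. Book value $60,021.
Accumulated through year 9 = $199,627 − $60,021 = $139,606.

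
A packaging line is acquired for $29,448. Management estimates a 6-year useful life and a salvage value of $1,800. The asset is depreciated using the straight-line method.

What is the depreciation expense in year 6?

$4,608

Depreciable base = $29,448 − $1,800 = $27,648.
Annual expense = $27,648 / 6 = $4,608.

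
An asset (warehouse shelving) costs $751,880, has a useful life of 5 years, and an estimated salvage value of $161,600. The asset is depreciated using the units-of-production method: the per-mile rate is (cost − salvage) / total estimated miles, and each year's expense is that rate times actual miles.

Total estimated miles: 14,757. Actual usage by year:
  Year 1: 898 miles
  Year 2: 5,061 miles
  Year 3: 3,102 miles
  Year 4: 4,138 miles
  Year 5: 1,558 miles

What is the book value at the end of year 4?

$223,920

Depreciable base = $751,880 − $161,600 = $590,280.
Rate = $590,280 / 14,757 miles = $40 per mile.
Year 1: 898 × $40 = $35,920. Book value $715,960.
Year 2: 5,061 × $40 = $202,440. Book value $513,520.
Year 3: 3,102 × $40 = $124,080. Book value $389,440.
Year 4: 4,138 × $40 = $165,520. Book value $223,920.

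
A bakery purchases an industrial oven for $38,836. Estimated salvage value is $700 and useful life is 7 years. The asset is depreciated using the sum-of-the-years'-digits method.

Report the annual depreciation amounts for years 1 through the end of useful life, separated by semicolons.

$9,534; $8,172; $6,810; $5,448; $4,086; $2,724; $1,362

Depreciable base = $38,836 − $700 = $38,136.
Sum of the years' digits = 7+6+5+4+3+2+1 = 28.
Year 1: $38,136 × 7/28 = $9,534. Book value $29,302.
Year 2: $38,136 × 6/28 = $8,172. Book value $21,130.
Year 3: $38,136 × 5/28 = $6,810. Book value $14,320.
Year 4: $38,136 × 4/28 = $5,448. Book value $8,872.
Year 5: $38,136 × 3/28 = $4,086. Book value $4,786.
Year 6: $38,136 × 2/28 = $2,724. Book value $2,062.
Year 7: $38,136 × 1/28 = $1,362. Book value $700.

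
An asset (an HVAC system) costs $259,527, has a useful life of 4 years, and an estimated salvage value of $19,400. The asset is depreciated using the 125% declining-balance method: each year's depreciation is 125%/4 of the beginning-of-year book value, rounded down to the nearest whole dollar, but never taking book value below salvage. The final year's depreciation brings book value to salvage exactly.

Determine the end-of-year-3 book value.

$84,335

Depreciable base = $259,527 − $19,400 = $240,127.
Year 1: ⌊$259,527 × 125%/4⌋ = $81,102. Book value $178,425.
Year 2: ⌊$178,425 × 125%/4⌋ = $55,757. Book value $122,668.
Year 3: ⌊$122,668 × 125%/4⌋ = $38,333. Book value $84,335.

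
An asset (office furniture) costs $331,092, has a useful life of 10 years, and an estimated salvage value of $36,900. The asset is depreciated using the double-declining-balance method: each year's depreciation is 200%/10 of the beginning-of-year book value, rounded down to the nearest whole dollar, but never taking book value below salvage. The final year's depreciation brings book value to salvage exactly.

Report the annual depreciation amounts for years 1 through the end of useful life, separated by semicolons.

Depreciable base = $331,092 − $36,900 = $294,192.
Year 1: ⌊$331,092 × 200%/10⌋ = $66,218. Book value $264,874.
Year 2: ⌊$264,874 × 200%/10⌋ = $52,974. Book value $211,900.
Year 3: ⌊$211,900 × 200%/10⌋ = $42,380. Book value $169,520.
Year 4: ⌊$169,520 × 200%/10⌋ = $33,904. Book value $135,616.
Year 5: ⌊$135,616 × 200%/10⌋ = $27,123. Book value $108,493.
Year 6: ⌊$108,493 × 200%/10⌋ = $21,698. Book value $86,795.
Year 7: ⌊$86,795 × 200%/10⌋ = $17,359. Book value $69,436.
Year 8: ⌊$69,436 × 200%/10⌋ = $13,887. Book value $55,549.
Year 9: ⌊$55,549 × 200%/10⌋ = $11,109. Book value $44,440.
Year 10 (final): $44,440 − $36,900 = $7,540. Book value $36,900.

$66,218; $52,974; $42,380; $33,904; $27,123; $21,698; $17,359; $13,887; $11,109; $7,540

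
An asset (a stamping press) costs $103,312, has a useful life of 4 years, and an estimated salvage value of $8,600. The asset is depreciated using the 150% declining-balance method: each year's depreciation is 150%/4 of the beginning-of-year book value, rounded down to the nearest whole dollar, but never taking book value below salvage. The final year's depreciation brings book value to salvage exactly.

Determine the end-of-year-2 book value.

$40,357

Depreciable base = $103,312 − $8,600 = $94,712.
Year 1: ⌊$103,312 × 150%/4⌋ = $38,742. Book value $64,570.
Year 2: ⌊$64,570 × 150%/4⌋ = $24,213. Book value $40,357.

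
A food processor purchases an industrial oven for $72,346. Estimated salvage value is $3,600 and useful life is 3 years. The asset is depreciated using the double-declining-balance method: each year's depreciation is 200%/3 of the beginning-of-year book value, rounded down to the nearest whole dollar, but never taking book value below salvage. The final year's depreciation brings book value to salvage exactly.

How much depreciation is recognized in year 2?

Depreciable base = $72,346 − $3,600 = $68,746.
Year 1: ⌊$72,346 × 200%/3⌋ = $48,230. Book value $24,116.
Year 2: ⌊$24,116 × 200%/3⌋ = $16,077. Book value $8,039.

$16,077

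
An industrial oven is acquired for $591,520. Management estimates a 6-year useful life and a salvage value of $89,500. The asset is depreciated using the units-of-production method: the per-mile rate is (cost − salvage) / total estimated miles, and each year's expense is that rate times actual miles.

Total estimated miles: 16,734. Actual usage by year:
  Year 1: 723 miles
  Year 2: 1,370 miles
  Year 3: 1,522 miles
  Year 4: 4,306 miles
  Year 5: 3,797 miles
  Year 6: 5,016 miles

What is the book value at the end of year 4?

Depreciable base = $591,520 − $89,500 = $502,020.
Rate = $502,020 / 16,734 miles = $30 per mile.
Year 1: 723 × $30 = $21,690. Book value $569,830.
Year 2: 1,370 × $30 = $41,100. Book value $528,730.
Year 3: 1,522 × $30 = $45,660. Book value $483,070.
Year 4: 4,306 × $30 = $129,180. Book value $353,890.

$353,890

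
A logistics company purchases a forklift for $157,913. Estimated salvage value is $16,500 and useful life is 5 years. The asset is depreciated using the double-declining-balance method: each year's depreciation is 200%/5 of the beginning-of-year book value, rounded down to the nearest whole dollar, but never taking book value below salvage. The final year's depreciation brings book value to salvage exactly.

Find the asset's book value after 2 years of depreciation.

Depreciable base = $157,913 − $16,500 = $141,413.
Year 1: ⌊$157,913 × 200%/5⌋ = $63,165. Book value $94,748.
Year 2: ⌊$94,748 × 200%/5⌋ = $37,899. Book value $56,849.

$56,849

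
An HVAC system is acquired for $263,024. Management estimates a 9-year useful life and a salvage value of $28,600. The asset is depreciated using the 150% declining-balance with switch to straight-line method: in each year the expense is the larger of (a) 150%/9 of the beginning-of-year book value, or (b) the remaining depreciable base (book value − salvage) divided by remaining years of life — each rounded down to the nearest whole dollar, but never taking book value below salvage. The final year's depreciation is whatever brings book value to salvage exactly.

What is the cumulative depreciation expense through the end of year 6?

$176,595

Depreciable base = $263,024 − $28,600 = $234,424.
Year 1: DB = ⌊$263,024 × 150%/9⌋ = $43,837; SL = ⌊$234,424/9⌋ = $26,047 → take DB $43,837. Book value $219,187.
Year 2: DB = ⌊$219,187 × 150%/9⌋ = $36,531; SL = ⌊$190,587/8⌋ = $23,823 → take DB $36,531. Book value $182,656.
Year 3: DB = ⌊$182,656 × 150%/9⌋ = $30,442; SL = ⌊$154,056/7⌋ = $22,008 → take DB $30,442. Book value $152,214.
Year 4: DB = ⌊$152,214 × 150%/9⌋ = $25,369; SL = ⌊$123,614/6⌋ = $20,602 → take DB $25,369. Book value $126,845.
Year 5: DB = ⌊$126,845 × 150%/9⌋ = $21,140; SL = ⌊$98,245/5⌋ = $19,649 → take DB $21,140. Book value $105,705.
Year 6: DB = ⌊$105,705 × 150%/9⌋ = $17,617; SL = ⌊$77,105/4⌋ = $19,276 → take SL $19,276. Book value $86,429.
Accumulated through year 6 = $263,024 − $86,429 = $176,595.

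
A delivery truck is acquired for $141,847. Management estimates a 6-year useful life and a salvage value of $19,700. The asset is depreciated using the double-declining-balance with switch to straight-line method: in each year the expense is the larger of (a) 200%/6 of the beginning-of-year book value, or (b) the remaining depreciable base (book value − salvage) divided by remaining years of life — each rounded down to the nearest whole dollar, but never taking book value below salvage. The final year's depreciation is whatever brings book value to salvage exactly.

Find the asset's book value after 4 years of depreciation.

$28,020

Depreciable base = $141,847 − $19,700 = $122,147.
Year 1: DB = ⌊$141,847 × 200%/6⌋ = $47,282; SL = ⌊$122,147/6⌋ = $20,357 → take DB $47,282. Book value $94,565.
Year 2: DB = ⌊$94,565 × 200%/6⌋ = $31,521; SL = ⌊$74,865/5⌋ = $14,973 → take DB $31,521. Book value $63,044.
Year 3: DB = ⌊$63,044 × 200%/6⌋ = $21,014; SL = ⌊$43,344/4⌋ = $10,836 → take DB $21,014. Book value $42,030.
Year 4: DB = ⌊$42,030 × 200%/6⌋ = $14,010; SL = ⌊$22,330/3⌋ = $7,443 → take DB $14,010. Book value $28,020.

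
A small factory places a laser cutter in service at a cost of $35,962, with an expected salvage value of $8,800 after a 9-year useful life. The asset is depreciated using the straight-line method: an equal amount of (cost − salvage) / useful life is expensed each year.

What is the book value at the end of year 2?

Depreciable base = $35,962 − $8,800 = $27,162.
Annual expense = $27,162 / 9 = $3,018.
End of year 1: book value $32,944.
End of year 2: book value $29,926.

$29,926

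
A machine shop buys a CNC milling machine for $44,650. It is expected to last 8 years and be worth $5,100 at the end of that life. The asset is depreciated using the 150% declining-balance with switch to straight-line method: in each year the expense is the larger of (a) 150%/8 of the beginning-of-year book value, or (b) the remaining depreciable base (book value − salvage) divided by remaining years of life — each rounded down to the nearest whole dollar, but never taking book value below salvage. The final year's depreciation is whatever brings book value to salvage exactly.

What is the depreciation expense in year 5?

Depreciable base = $44,650 − $5,100 = $39,550.
Year 1: DB = ⌊$44,650 × 150%/8⌋ = $8,371; SL = ⌊$39,550/8⌋ = $4,943 → take DB $8,371. Book value $36,279.
Year 2: DB = ⌊$36,279 × 150%/8⌋ = $6,802; SL = ⌊$31,179/7⌋ = $4,454 → take DB $6,802. Book value $29,477.
Year 3: DB = ⌊$29,477 × 150%/8⌋ = $5,526; SL = ⌊$24,377/6⌋ = $4,062 → take DB $5,526. Book value $23,951.
Year 4: DB = ⌊$23,951 × 150%/8⌋ = $4,490; SL = ⌊$18,851/5⌋ = $3,770 → take DB $4,490. Book value $19,461.
Year 5: DB = ⌊$19,461 × 150%/8⌋ = $3,648; SL = ⌊$14,361/4⌋ = $3,590 → take DB $3,648. Book value $15,813.

$3,648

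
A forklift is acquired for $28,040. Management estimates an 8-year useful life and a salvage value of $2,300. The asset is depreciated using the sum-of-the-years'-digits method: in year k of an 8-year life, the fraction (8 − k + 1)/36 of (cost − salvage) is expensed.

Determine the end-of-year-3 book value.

$13,025

Depreciable base = $28,040 − $2,300 = $25,740.
Sum of the years' digits = 8+7+6+5+4+3+2+1 = 36.
Year 1: $25,740 × 8/36 = $5,720. Book value $22,320.
Year 2: $25,740 × 7/36 = $5,005. Book value $17,315.
Year 3: $25,740 × 6/36 = $4,290. Book value $13,025.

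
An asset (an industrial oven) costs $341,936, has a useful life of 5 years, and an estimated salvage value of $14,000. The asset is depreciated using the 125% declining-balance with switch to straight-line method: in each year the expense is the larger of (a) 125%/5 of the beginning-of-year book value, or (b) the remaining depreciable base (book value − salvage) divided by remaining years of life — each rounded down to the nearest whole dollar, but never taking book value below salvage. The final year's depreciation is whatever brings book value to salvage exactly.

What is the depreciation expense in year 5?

Depreciable base = $341,936 − $14,000 = $327,936.
Year 1: DB = ⌊$341,936 × 125%/5⌋ = $85,484; SL = ⌊$327,936/5⌋ = $65,587 → take DB $85,484. Book value $256,452.
Year 2: DB = ⌊$256,452 × 125%/5⌋ = $64,113; SL = ⌊$242,452/4⌋ = $60,613 → take DB $64,113. Book value $192,339.
Year 3: DB = ⌊$192,339 × 125%/5⌋ = $48,084; SL = ⌊$178,339/3⌋ = $59,446 → take SL $59,446. Book value $132,893.
Year 4: DB = ⌊$132,893 × 125%/5⌋ = $33,223; SL = ⌊$118,893/2⌋ = $59,446 → take SL $59,446. Book value $73,447.
Year 5 (final): $73,447 − $14,000 = $59,447. Book value $14,000.

$59,447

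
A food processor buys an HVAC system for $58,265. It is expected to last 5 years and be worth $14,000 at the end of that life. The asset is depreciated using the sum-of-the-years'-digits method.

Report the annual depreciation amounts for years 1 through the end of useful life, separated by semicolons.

$14,755; $11,804; $8,853; $5,902; $2,951

Depreciable base = $58,265 − $14,000 = $44,265.
Sum of the years' digits = 5+4+3+2+1 = 15.
Year 1: $44,265 × 5/15 = $14,755. Book value $43,510.
Year 2: $44,265 × 4/15 = $11,804. Book value $31,706.
Year 3: $44,265 × 3/15 = $8,853. Book value $22,853.
Year 4: $44,265 × 2/15 = $5,902. Book value $16,951.
Year 5: $44,265 × 1/15 = $2,951. Book value $14,000.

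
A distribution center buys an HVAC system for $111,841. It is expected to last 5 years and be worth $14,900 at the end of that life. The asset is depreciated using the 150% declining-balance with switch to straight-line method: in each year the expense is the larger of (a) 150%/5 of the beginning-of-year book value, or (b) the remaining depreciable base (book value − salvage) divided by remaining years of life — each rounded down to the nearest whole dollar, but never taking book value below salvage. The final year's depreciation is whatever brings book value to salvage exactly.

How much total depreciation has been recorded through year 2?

$57,038

Depreciable base = $111,841 − $14,900 = $96,941.
Year 1: DB = ⌊$111,841 × 150%/5⌋ = $33,552; SL = ⌊$96,941/5⌋ = $19,388 → take DB $33,552. Book value $78,289.
Year 2: DB = ⌊$78,289 × 150%/5⌋ = $23,486; SL = ⌊$63,389/4⌋ = $15,847 → take DB $23,486. Book value $54,803.
Accumulated through year 2 = $111,841 − $54,803 = $57,038.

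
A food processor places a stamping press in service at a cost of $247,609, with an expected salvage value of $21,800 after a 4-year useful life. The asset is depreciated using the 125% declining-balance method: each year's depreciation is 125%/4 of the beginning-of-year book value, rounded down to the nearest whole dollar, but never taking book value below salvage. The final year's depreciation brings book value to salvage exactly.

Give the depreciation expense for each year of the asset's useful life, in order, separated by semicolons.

$77,377; $53,197; $36,573; $58,662

Depreciable base = $247,609 − $21,800 = $225,809.
Year 1: ⌊$247,609 × 125%/4⌋ = $77,377. Book value $170,232.
Year 2: ⌊$170,232 × 125%/4⌋ = $53,197. Book value $117,035.
Year 3: ⌊$117,035 × 125%/4⌋ = $36,573. Book value $80,462.
Year 4 (final): $80,462 − $21,800 = $58,662. Book value $21,800.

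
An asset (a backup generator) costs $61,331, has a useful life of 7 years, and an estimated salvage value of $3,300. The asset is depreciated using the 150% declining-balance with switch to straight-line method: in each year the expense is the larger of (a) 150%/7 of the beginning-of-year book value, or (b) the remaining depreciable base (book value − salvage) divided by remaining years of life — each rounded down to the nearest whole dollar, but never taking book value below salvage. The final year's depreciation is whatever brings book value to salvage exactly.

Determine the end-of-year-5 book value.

Depreciable base = $61,331 − $3,300 = $58,031.
Year 1: DB = ⌊$61,331 × 150%/7⌋ = $13,142; SL = ⌊$58,031/7⌋ = $8,290 → take DB $13,142. Book value $48,189.
Year 2: DB = ⌊$48,189 × 150%/7⌋ = $10,326; SL = ⌊$44,889/6⌋ = $7,481 → take DB $10,326. Book value $37,863.
Year 3: DB = ⌊$37,863 × 150%/7⌋ = $8,113; SL = ⌊$34,563/5⌋ = $6,912 → take DB $8,113. Book value $29,750.
Year 4: DB = ⌊$29,750 × 150%/7⌋ = $6,375; SL = ⌊$26,450/4⌋ = $6,612 → take SL $6,612. Book value $23,138.
Year 5: DB = ⌊$23,138 × 150%/7⌋ = $4,958; SL = ⌊$19,838/3⌋ = $6,612 → take SL $6,612. Book value $16,526.

$16,526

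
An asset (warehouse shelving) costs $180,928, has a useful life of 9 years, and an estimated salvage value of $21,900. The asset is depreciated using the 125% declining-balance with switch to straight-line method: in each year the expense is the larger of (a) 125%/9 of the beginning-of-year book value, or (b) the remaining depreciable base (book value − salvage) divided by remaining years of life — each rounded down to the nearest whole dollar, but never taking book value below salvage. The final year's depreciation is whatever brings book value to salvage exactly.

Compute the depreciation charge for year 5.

$15,516

Depreciable base = $180,928 − $21,900 = $159,028.
Year 1: DB = ⌊$180,928 × 125%/9⌋ = $25,128; SL = ⌊$159,028/9⌋ = $17,669 → take DB $25,128. Book value $155,800.
Year 2: DB = ⌊$155,800 × 125%/9⌋ = $21,638; SL = ⌊$133,900/8⌋ = $16,737 → take DB $21,638. Book value $134,162.
Year 3: DB = ⌊$134,162 × 125%/9⌋ = $18,633; SL = ⌊$112,262/7⌋ = $16,037 → take DB $18,633. Book value $115,529.
Year 4: DB = ⌊$115,529 × 125%/9⌋ = $16,045; SL = ⌊$93,629/6⌋ = $15,604 → take DB $16,045. Book value $99,484.
Year 5: DB = ⌊$99,484 × 125%/9⌋ = $13,817; SL = ⌊$77,584/5⌋ = $15,516 → take SL $15,516. Book value $83,968.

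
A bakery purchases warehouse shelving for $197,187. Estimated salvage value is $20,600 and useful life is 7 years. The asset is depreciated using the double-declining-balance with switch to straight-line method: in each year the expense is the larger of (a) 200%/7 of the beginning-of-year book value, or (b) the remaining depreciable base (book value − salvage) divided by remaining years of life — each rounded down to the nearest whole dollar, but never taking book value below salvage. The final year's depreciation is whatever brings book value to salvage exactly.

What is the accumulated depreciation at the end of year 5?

Depreciable base = $197,187 − $20,600 = $176,587.
Year 1: DB = ⌊$197,187 × 200%/7⌋ = $56,339; SL = ⌊$176,587/7⌋ = $25,226 → take DB $56,339. Book value $140,848.
Year 2: DB = ⌊$140,848 × 200%/7⌋ = $40,242; SL = ⌊$120,248/6⌋ = $20,041 → take DB $40,242. Book value $100,606.
Year 3: DB = ⌊$100,606 × 200%/7⌋ = $28,744; SL = ⌊$80,006/5⌋ = $16,001 → take DB $28,744. Book value $71,862.
Year 4: DB = ⌊$71,862 × 200%/7⌋ = $20,532; SL = ⌊$51,262/4⌋ = $12,815 → take DB $20,532. Book value $51,330.
Year 5: DB = ⌊$51,330 × 200%/7⌋ = $14,665; SL = ⌊$30,730/3⌋ = $10,243 → take DB $14,665. Book value $36,665.
Accumulated through year 5 = $197,187 − $36,665 = $160,522.

$160,522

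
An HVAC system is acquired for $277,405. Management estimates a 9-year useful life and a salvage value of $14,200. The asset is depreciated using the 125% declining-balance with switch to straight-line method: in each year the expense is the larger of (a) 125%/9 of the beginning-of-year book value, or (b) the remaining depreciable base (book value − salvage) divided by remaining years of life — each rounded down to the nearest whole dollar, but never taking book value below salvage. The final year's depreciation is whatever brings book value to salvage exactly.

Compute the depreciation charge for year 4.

$27,155

Depreciable base = $277,405 − $14,200 = $263,205.
Year 1: DB = ⌊$277,405 × 125%/9⌋ = $38,528; SL = ⌊$263,205/9⌋ = $29,245 → take DB $38,528. Book value $238,877.
Year 2: DB = ⌊$238,877 × 125%/9⌋ = $33,177; SL = ⌊$224,677/8⌋ = $28,084 → take DB $33,177. Book value $205,700.
Year 3: DB = ⌊$205,700 × 125%/9⌋ = $28,569; SL = ⌊$191,500/7⌋ = $27,357 → take DB $28,569. Book value $177,131.
Year 4: DB = ⌊$177,131 × 125%/9⌋ = $24,601; SL = ⌊$162,931/6⌋ = $27,155 → take SL $27,155. Book value $149,976.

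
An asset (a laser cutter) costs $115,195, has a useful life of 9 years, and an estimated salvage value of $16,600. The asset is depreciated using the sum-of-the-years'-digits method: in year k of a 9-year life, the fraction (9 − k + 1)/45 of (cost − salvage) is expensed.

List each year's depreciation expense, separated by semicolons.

$19,719; $17,528; $15,337; $13,146; $10,955; $8,764; $6,573; $4,382; $2,191

Depreciable base = $115,195 − $16,600 = $98,595.
Sum of the years' digits = 9+8+7+6+5+4+3+2+1 = 45.
Year 1: $98,595 × 9/45 = $19,719. Book value $95,476.
Year 2: $98,595 × 8/45 = $17,528. Book value $77,948.
Year 3: $98,595 × 7/45 = $15,337. Book value $62,611.
Year 4: $98,595 × 6/45 = $13,146. Book value $49,465.
Year 5: $98,595 × 5/45 = $10,955. Book value $38,510.
Year 6: $98,595 × 4/45 = $8,764. Book value $29,746.
Year 7: $98,595 × 3/45 = $6,573. Book value $23,173.
Year 8: $98,595 × 2/45 = $4,382. Book value $18,791.
Year 9: $98,595 × 1/45 = $2,191. Book value $16,600.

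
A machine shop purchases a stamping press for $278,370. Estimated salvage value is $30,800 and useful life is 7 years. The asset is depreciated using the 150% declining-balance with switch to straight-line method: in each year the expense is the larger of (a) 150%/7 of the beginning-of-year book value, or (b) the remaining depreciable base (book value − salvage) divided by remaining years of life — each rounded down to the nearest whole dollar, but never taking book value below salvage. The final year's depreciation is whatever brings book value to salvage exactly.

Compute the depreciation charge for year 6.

Depreciable base = $278,370 − $30,800 = $247,570.
Year 1: DB = ⌊$278,370 × 150%/7⌋ = $59,650; SL = ⌊$247,570/7⌋ = $35,367 → take DB $59,650. Book value $218,720.
Year 2: DB = ⌊$218,720 × 150%/7⌋ = $46,868; SL = ⌊$187,920/6⌋ = $31,320 → take DB $46,868. Book value $171,852.
Year 3: DB = ⌊$171,852 × 150%/7⌋ = $36,825; SL = ⌊$141,052/5⌋ = $28,210 → take DB $36,825. Book value $135,027.
Year 4: DB = ⌊$135,027 × 150%/7⌋ = $28,934; SL = ⌊$104,227/4⌋ = $26,056 → take DB $28,934. Book value $106,093.
Year 5: DB = ⌊$106,093 × 150%/7⌋ = $22,734; SL = ⌊$75,293/3⌋ = $25,097 → take SL $25,097. Book value $80,996.
Year 6: DB = ⌊$80,996 × 150%/7⌋ = $17,356; SL = ⌊$50,196/2⌋ = $25,098 → take SL $25,098. Book value $55,898.

$25,098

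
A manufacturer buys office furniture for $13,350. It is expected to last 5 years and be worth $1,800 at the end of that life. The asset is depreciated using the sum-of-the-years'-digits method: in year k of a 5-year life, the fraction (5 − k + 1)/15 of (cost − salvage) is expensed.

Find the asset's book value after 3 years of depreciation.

Depreciable base = $13,350 − $1,800 = $11,550.
Sum of the years' digits = 5+4+3+2+1 = 15.
Year 1: $11,550 × 5/15 = $3,850. Book value $9,500.
Year 2: $11,550 × 4/15 = $3,080. Book value $6,420.
Year 3: $11,550 × 3/15 = $2,310. Book value $4,110.

$4,110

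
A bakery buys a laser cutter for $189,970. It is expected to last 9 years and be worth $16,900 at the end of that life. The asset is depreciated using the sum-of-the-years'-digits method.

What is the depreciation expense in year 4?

Depreciable base = $189,970 − $16,900 = $173,070.
Sum of the years' digits = 9+8+7+6+5+4+3+2+1 = 45.
Year 1: $173,070 × 9/45 = $34,614. Book value $155,356.
Year 2: $173,070 × 8/45 = $30,768. Book value $124,588.
Year 3: $173,070 × 7/45 = $26,922. Book value $97,666.
Year 4: $173,070 × 6/45 = $23,076. Book value $74,590.

$23,076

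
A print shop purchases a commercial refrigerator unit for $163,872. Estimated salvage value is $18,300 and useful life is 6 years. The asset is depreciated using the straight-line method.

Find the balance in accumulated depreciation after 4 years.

Depreciable base = $163,872 − $18,300 = $145,572.
Annual expense = $145,572 / 6 = $24,262.
End of year 1: book value $139,610.
End of year 2: book value $115,348.
End of year 3: book value $91,086.
End of year 4: book value $66,824.
Accumulated through year 4 = $163,872 − $66,824 = $97,048.

$97,048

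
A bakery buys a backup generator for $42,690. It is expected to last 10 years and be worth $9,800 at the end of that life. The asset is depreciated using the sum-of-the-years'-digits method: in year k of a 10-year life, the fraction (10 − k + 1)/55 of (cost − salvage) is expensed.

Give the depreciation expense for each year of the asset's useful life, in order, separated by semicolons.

Depreciable base = $42,690 − $9,800 = $32,890.
Sum of the years' digits = 10+9+8+7+6+5+4+3+2+1 = 55.
Year 1: $32,890 × 10/55 = $5,980. Book value $36,710.
Year 2: $32,890 × 9/55 = $5,382. Book value $31,328.
Year 3: $32,890 × 8/55 = $4,784. Book value $26,544.
Year 4: $32,890 × 7/55 = $4,186. Book value $22,358.
Year 5: $32,890 × 6/55 = $3,588. Book value $18,770.
Year 6: $32,890 × 5/55 = $2,990. Book value $15,780.
Year 7: $32,890 × 4/55 = $2,392. Book value $13,388.
Year 8: $32,890 × 3/55 = $1,794. Book value $11,594.
Year 9: $32,890 × 2/55 = $1,196. Book value $10,398.
Year 10: $32,890 × 1/55 = $598. Book value $9,800.

$5,980; $5,382; $4,784; $4,186; $3,588; $2,990; $2,392; $1,794; $1,196; $598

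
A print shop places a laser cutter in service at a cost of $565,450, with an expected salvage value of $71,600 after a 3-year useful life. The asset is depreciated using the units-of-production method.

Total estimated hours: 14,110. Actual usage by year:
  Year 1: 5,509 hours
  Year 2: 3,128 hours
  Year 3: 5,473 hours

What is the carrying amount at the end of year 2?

$263,155

Depreciable base = $565,450 − $71,600 = $493,850.
Rate = $493,850 / 14,110 hours = $35 per hour.
Year 1: 5,509 × $35 = $192,815. Book value $372,635.
Year 2: 3,128 × $35 = $109,480. Book value $263,155.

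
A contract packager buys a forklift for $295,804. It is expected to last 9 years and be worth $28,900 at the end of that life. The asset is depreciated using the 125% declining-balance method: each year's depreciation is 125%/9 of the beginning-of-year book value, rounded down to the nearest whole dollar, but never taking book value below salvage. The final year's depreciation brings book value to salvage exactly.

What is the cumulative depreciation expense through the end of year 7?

Depreciable base = $295,804 − $28,900 = $266,904.
Year 1: ⌊$295,804 × 125%/9⌋ = $41,083. Book value $254,721.
Year 2: ⌊$254,721 × 125%/9⌋ = $35,377. Book value $219,344.
Year 3: ⌊$219,344 × 125%/9⌋ = $30,464. Book value $188,880.
Year 4: ⌊$188,880 × 125%/9⌋ = $26,233. Book value $162,647.
Year 5: ⌊$162,647 × 125%/9⌋ = $22,589. Book value $140,058.
Year 6: ⌊$140,058 × 125%/9⌋ = $19,452. Book value $120,606.
Year 7: ⌊$120,606 × 125%/9⌋ = $16,750. Book value $103,856.
Accumulated through year 7 = $295,804 − $103,856 = $191,948.

$191,948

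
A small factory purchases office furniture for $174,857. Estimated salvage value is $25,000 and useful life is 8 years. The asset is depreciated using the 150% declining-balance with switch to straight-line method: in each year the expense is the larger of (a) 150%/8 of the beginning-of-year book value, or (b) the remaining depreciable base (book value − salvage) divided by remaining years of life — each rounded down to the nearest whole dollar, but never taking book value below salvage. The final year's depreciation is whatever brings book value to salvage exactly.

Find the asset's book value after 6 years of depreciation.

$49,612

Depreciable base = $174,857 − $25,000 = $149,857.
Year 1: DB = ⌊$174,857 × 150%/8⌋ = $32,785; SL = ⌊$149,857/8⌋ = $18,732 → take DB $32,785. Book value $142,072.
Year 2: DB = ⌊$142,072 × 150%/8⌋ = $26,638; SL = ⌊$117,072/7⌋ = $16,724 → take DB $26,638. Book value $115,434.
Year 3: DB = ⌊$115,434 × 150%/8⌋ = $21,643; SL = ⌊$90,434/6⌋ = $15,072 → take DB $21,643. Book value $93,791.
Year 4: DB = ⌊$93,791 × 150%/8⌋ = $17,585; SL = ⌊$68,791/5⌋ = $13,758 → take DB $17,585. Book value $76,206.
Year 5: DB = ⌊$76,206 × 150%/8⌋ = $14,288; SL = ⌊$51,206/4⌋ = $12,801 → take DB $14,288. Book value $61,918.
Year 6: DB = ⌊$61,918 × 150%/8⌋ = $11,609; SL = ⌊$36,918/3⌋ = $12,306 → take SL $12,306. Book value $49,612.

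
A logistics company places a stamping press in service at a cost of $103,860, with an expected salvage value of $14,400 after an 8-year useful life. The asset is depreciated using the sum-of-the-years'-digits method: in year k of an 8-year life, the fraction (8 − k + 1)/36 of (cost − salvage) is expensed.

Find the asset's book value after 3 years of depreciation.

$51,675

Depreciable base = $103,860 − $14,400 = $89,460.
Sum of the years' digits = 8+7+6+5+4+3+2+1 = 36.
Year 1: $89,460 × 8/36 = $19,880. Book value $83,980.
Year 2: $89,460 × 7/36 = $17,395. Book value $66,585.
Year 3: $89,460 × 6/36 = $14,910. Book value $51,675.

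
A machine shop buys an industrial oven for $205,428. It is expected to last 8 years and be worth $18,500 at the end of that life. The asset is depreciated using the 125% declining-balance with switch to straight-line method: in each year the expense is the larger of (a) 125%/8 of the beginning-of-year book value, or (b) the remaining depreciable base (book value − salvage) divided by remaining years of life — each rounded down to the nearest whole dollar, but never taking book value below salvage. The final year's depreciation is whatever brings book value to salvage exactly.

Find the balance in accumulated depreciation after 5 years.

$123,989

Depreciable base = $205,428 − $18,500 = $186,928.
Year 1: DB = ⌊$205,428 × 125%/8⌋ = $32,098; SL = ⌊$186,928/8⌋ = $23,366 → take DB $32,098. Book value $173,330.
Year 2: DB = ⌊$173,330 × 125%/8⌋ = $27,082; SL = ⌊$154,830/7⌋ = $22,118 → take DB $27,082. Book value $146,248.
Year 3: DB = ⌊$146,248 × 125%/8⌋ = $22,851; SL = ⌊$127,748/6⌋ = $21,291 → take DB $22,851. Book value $123,397.
Year 4: DB = ⌊$123,397 × 125%/8⌋ = $19,280; SL = ⌊$104,897/5⌋ = $20,979 → take SL $20,979. Book value $102,418.
Year 5: DB = ⌊$102,418 × 125%/8⌋ = $16,002; SL = ⌊$83,918/4⌋ = $20,979 → take SL $20,979. Book value $81,439.
Accumulated through year 5 = $205,428 − $81,439 = $123,989.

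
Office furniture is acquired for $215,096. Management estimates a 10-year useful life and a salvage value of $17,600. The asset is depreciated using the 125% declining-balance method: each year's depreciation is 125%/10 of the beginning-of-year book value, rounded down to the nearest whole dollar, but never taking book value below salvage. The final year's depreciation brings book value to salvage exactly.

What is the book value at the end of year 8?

Depreciable base = $215,096 − $17,600 = $197,496.
Year 1: ⌊$215,096 × 125%/10⌋ = $26,887. Book value $188,209.
Year 2: ⌊$188,209 × 125%/10⌋ = $23,526. Book value $164,683.
Year 3: ⌊$164,683 × 125%/10⌋ = $20,585. Book value $144,098.
Year 4: ⌊$144,098 × 125%/10⌋ = $18,012. Book value $126,086.
Year 5: ⌊$126,086 × 125%/10⌋ = $15,760. Book value $110,326.
Year 6: ⌊$110,326 × 125%/10⌋ = $13,790. Book value $96,536.
Year 7: ⌊$96,536 × 125%/10⌋ = $12,067. Book value $84,469.
Year 8: ⌊$84,469 × 125%/10⌋ = $10,558. Book value $73,911.

$73,911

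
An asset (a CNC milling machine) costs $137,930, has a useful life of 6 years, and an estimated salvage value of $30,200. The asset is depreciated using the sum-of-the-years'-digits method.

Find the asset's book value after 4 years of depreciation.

$45,590

Depreciable base = $137,930 − $30,200 = $107,730.
Sum of the years' digits = 6+5+4+3+2+1 = 21.
Year 1: $107,730 × 6/21 = $30,780. Book value $107,150.
Year 2: $107,730 × 5/21 = $25,650. Book value $81,500.
Year 3: $107,730 × 4/21 = $20,520. Book value $60,980.
Year 4: $107,730 × 3/21 = $15,390. Book value $45,590.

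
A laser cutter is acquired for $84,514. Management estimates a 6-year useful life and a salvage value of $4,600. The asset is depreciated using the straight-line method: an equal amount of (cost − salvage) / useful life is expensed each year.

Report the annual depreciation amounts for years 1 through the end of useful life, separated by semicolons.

Depreciable base = $84,514 − $4,600 = $79,914.
Annual expense = $79,914 / 6 = $13,319.
End of year 1: book value $71,195.
End of year 2: book value $57,876.
End of year 3: book value $44,557.
End of year 4: book value $31,238.
End of year 5: book value $17,919.
End of year 6: book value $4,600.

$13,319; $13,319; $13,319; $13,319; $13,319; $13,319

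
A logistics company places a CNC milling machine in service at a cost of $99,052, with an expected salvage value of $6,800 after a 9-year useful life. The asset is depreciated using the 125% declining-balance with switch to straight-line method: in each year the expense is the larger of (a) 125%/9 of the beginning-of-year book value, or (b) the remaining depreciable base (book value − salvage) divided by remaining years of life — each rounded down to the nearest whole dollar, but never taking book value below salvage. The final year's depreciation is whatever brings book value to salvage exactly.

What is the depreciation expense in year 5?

$9,408

Depreciable base = $99,052 − $6,800 = $92,252.
Year 1: DB = ⌊$99,052 × 125%/9⌋ = $13,757; SL = ⌊$92,252/9⌋ = $10,250 → take DB $13,757. Book value $85,295.
Year 2: DB = ⌊$85,295 × 125%/9⌋ = $11,846; SL = ⌊$78,495/8⌋ = $9,811 → take DB $11,846. Book value $73,449.
Year 3: DB = ⌊$73,449 × 125%/9⌋ = $10,201; SL = ⌊$66,649/7⌋ = $9,521 → take DB $10,201. Book value $63,248.
Year 4: DB = ⌊$63,248 × 125%/9⌋ = $8,784; SL = ⌊$56,448/6⌋ = $9,408 → take SL $9,408. Book value $53,840.
Year 5: DB = ⌊$53,840 × 125%/9⌋ = $7,477; SL = ⌊$47,040/5⌋ = $9,408 → take SL $9,408. Book value $44,432.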